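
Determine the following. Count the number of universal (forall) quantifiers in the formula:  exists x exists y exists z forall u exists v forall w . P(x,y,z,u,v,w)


Quantifier prefix: exists x exists y exists z forall u exists v forall w
Mark each quantifier type:
  E E E U E U
Universal count = 2, Existential count = 4
Asked for universal (forall) quantifiers: 2

2


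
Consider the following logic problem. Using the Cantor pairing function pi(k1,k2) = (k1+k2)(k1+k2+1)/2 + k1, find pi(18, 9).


k1 + k2 = 27
(k1+k2)(k1+k2+1)/2 = 27 * 28 / 2 = 378
pi = 378 + 18 = 396

396


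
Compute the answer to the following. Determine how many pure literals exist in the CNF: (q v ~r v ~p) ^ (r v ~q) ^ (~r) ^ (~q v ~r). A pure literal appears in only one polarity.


Check each variable for pure literal status:
p: pure negative
q: mixed (not pure)
r: mixed (not pure)
Pure literal count = 1

1


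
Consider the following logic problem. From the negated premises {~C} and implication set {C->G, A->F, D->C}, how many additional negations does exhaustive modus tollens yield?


Initial negated facts: {~C}
Apply modus tollens to closure:
  ~C and D->C  =>  ~D
Final negated: {~C, ~D}
New negations: {~D}
Count = 1

1


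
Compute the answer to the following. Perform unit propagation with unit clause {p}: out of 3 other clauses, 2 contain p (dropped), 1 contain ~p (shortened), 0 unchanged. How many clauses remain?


Satisfied (removed): 2
Shortened (remain): 1
Unchanged (remain): 0
Remaining = 1 + 0 = 1

1


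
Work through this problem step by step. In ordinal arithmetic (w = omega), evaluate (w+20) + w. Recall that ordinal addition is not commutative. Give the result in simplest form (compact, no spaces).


Compute (w+20) + w.
Ordinal + is associative but NOT commutative; for finite n>0, n + w = w but w + n stays w+n.
(w+20) + w = w + (20+w) = w + w = w*2 (the finite tail 20 is absorbed by the right w).
Result = w*2

w*2


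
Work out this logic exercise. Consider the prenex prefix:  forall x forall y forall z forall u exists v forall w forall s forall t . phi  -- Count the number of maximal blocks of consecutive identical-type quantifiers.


Quantifier-type sequence: A A A A E A A A  (A=forall, E=exists)
Group into maximal same-type runs:
  Ax4 | Ex1 | Ax3
Number of blocks = 3

3


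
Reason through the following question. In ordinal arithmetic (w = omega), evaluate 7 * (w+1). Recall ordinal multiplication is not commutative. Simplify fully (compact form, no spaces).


Compute 7 * (w+1).
Ordinal * is associative and left-distributive over +, but NOT commutative; for finite n>1, n*w = w but w*n stays w*n.
By left-distributivity: 7 * (w+1) = 7*w + 7*1 = w + 7 = w+7.
Result = w+7

w+7


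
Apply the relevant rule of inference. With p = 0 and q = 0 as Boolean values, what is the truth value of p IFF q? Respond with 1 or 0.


p = 0, q = 0
Operation: p IFF q
Evaluate: 0 IFF 0 = 1

1


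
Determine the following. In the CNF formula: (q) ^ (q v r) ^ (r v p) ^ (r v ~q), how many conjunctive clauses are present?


A CNF formula is a conjunction of clauses.
Clauses are separated by ^.
Counting the conjuncts: 4 clauses.

4


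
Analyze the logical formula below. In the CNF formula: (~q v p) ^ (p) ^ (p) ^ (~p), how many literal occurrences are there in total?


Counting literals in each clause:
Clause 1: 2 literal(s)
Clause 2: 1 literal(s)
Clause 3: 1 literal(s)
Clause 4: 1 literal(s)
Total = 5

5


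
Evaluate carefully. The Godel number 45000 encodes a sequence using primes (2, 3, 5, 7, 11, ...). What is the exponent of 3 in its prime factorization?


Factorize 45000 by dividing by 3 repeatedly.
Division steps: 3 divides 45000 exactly 2 time(s).
Exponent of 3 = 2

2


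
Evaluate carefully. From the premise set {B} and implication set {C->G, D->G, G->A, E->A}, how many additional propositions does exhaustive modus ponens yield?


Initial facts: {B}
Apply modus ponens to closure:
  (no implication fires)
Final known: {B}
New propositions: {(none)}
Count = 0

0


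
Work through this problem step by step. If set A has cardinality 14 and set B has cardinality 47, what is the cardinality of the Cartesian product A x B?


The Cartesian product A x B contains all ordered pairs (a, b).
|A x B| = |A| * |B| = 14 * 47 = 658

658


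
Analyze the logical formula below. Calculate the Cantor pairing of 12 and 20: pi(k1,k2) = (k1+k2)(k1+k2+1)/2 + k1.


k1 + k2 = 32
(k1+k2)(k1+k2+1)/2 = 32 * 33 / 2 = 528
pi = 528 + 12 = 540

540


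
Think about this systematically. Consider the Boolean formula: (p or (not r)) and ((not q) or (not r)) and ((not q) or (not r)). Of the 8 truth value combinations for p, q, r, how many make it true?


Evaluate all 8 assignments for p, q, r:
p=0, q=0, r=0: 1
p=0, q=0, r=1: 0
p=0, q=1, r=0: 1
p=0, q=1, r=1: 0
p=1, q=0, r=0: 1
p=1, q=0, r=1: 1
p=1, q=1, r=0: 1
p=1, q=1, r=1: 0
Satisfying count = 5

5


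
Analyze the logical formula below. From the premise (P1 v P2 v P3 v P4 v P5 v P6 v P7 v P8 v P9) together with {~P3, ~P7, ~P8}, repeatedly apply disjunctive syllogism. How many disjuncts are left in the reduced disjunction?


Original disjuncts (9): P1, P2, P3, P4, P5, P6, P7, P8, P9
Negated (eliminate): ~P3, ~P7, ~P8
Remaining disjuncts: P1, P2, P4, P5, P6, P9
Count = 9 - 3 = 6

6


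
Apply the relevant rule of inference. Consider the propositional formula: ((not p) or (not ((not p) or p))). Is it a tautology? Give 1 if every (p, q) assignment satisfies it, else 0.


Check all 4 assignments:
p=0, q=0: 1
p=0, q=1: 1
p=1, q=0: 0
p=1, q=1: 0
Satisfying count = 2/4.
Tautology iff count = 4: no.

0


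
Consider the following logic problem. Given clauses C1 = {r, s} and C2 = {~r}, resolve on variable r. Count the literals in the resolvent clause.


Remove r from C1 and ~r from C2.
C1 remainder: {s}
C2 remainder: {}
Union (resolvent): {s}
Resolvent has 1 literal(s).

1


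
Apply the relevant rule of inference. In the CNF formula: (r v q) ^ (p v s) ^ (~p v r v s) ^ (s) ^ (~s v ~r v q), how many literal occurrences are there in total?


Counting literals in each clause:
Clause 1: 2 literal(s)
Clause 2: 2 literal(s)
Clause 3: 3 literal(s)
Clause 4: 1 literal(s)
Clause 5: 3 literal(s)
Total = 11

11


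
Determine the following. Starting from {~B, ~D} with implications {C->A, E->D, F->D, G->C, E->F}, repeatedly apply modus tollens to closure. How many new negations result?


Initial negated facts: {~B, ~D}
Apply modus tollens to closure:
  ~D and E->D  =>  ~E
  ~D and F->D  =>  ~F
Final negated: {~B, ~D, ~E, ~F}
New negations: {~E, ~F}
Count = 2

2


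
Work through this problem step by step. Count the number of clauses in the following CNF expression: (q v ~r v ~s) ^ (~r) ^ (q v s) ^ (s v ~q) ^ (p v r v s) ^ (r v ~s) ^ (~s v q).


A CNF formula is a conjunction of clauses.
Clauses are separated by ^.
Counting the conjuncts: 7 clauses.

7


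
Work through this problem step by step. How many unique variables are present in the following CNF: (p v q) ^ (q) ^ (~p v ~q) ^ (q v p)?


Identify each variable that appears in the formula.
Variables found: p, q
Count = 2

2


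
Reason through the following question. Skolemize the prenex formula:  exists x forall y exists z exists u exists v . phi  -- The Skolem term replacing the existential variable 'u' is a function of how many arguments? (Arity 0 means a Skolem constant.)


Quantifier prefix: exists x forall y exists z exists u exists v
'u' is existentially quantified at position 4.
Universal variables preceding it: y
Skolem function arity = 1

1


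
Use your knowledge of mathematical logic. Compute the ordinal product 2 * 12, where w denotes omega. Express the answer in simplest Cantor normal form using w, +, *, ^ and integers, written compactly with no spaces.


Compute 2 * 12.
Ordinal * is associative and left-distributive over +, but NOT commutative; for finite n>1, n*w = w but w*n stays w*n.
Both finite; ordinal * agrees with natural *: 2 * 12 = 24.
Result = 24

24


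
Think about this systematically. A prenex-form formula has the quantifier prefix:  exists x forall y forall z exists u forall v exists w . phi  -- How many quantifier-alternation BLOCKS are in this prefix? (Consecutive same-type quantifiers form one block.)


Quantifier-type sequence: E A A E A E  (A=forall, E=exists)
Group into maximal same-type runs:
  Ex1 | Ax2 | Ex1 | Ax1 | Ex1
Number of blocks = 5

5


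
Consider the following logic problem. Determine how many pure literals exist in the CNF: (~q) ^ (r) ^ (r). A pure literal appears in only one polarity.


Check each variable for pure literal status:
p: absent (not pure)
q: pure negative
r: pure positive
Pure literal count = 2

2


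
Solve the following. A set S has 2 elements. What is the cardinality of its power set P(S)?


The power set of a set with n elements has 2^n elements.
|P(S)| = 2^2 = 4

4


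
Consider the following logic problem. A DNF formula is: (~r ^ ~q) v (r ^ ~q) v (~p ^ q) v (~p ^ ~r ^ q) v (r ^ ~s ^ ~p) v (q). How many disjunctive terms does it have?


A DNF formula is a disjunction of terms (conjunctions).
Terms are separated by v.
Counting the disjuncts: 6 terms.

6


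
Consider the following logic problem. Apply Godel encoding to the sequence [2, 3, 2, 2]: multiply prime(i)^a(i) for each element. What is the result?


Encode each element as an exponent of the corresponding prime:
  2^2 = 4
  3^3 = 27
  5^2 = 25
  7^2 = 49
Product = 4 * 27 * 25 * 49 = 132300

132300


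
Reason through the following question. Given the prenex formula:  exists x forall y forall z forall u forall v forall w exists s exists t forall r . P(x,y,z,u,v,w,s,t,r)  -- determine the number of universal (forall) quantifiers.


Quantifier prefix: exists x forall y forall z forall u forall v forall w exists s exists t forall r
Mark each quantifier type:
  E U U U U U E E U
Universal count = 6, Existential count = 3
Asked for universal (forall) quantifiers: 6

6


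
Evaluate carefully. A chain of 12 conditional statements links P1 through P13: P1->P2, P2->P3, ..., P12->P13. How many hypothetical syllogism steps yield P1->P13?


With 12 implications in a chain connecting 13 propositions:
P1->P2, P2->P3, ..., P12->P13
Steps needed = (number of implications) - 1 = 12 - 1 = 11

11


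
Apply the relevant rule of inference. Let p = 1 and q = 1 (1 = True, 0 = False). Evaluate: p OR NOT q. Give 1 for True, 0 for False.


p = 1, q = 1
Operation: p OR NOT q
Evaluate: 1 OR NOT 1 = 1

1


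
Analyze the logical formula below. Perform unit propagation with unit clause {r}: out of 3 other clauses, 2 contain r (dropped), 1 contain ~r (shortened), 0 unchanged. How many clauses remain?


Satisfied (removed): 2
Shortened (remain): 1
Unchanged (remain): 0
Remaining = 1 + 0 = 1

1


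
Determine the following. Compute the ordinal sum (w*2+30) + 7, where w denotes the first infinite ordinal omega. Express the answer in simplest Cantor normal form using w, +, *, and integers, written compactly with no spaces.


Compute (w*2+30) + 7.
Ordinal + is associative but NOT commutative; for finite n>0, n + w = w but w + n stays w+n.
By associativity: (w*2+30) + 7 = w*2 + (30+7) = w*2+37.
Result = w*2+37

w*2+37


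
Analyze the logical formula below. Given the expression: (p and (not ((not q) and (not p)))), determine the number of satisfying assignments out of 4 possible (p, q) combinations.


Check all 4 assignments:
p=0, q=0: 0
p=0, q=1: 0
p=1, q=0: 1
p=1, q=1: 1
Count of True = 2

2


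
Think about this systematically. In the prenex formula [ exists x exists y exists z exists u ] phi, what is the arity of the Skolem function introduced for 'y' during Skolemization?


Quantifier prefix: exists x exists y exists z exists u
'y' is existentially quantified at position 2.
No universal quantifiers precede it.
Skolem function arity = 0 (a Skolem constant)

0


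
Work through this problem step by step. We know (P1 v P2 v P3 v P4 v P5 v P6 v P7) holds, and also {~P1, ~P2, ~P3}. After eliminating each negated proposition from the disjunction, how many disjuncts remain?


Original disjuncts (7): P1, P2, P3, P4, P5, P6, P7
Negated (eliminate): ~P1, ~P2, ~P3
Remaining disjuncts: P4, P5, P6, P7
Count = 7 - 3 = 4

4


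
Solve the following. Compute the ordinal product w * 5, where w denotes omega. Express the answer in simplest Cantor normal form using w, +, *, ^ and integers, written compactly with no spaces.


Compute w * 5.
Ordinal * is associative and left-distributive over +, but NOT commutative; for finite n>1, n*w = w but w*n stays w*n.
w * 5 means 5 copies of w concatenated: w*5.
Result = w*5

w*5


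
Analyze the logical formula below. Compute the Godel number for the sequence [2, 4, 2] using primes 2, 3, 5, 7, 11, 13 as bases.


Encode each element as an exponent of the corresponding prime:
  2^2 = 4
  3^4 = 81
  5^2 = 25
Product = 4 * 81 * 25 = 8100

8100


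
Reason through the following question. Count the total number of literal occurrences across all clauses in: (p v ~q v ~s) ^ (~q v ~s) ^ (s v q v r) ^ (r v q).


Counting literals in each clause:
Clause 1: 3 literal(s)
Clause 2: 2 literal(s)
Clause 3: 3 literal(s)
Clause 4: 2 literal(s)
Total = 10

10


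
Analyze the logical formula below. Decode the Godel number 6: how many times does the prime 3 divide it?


Factorize 6 by dividing by 3 repeatedly.
Division steps: 3 divides 6 exactly 1 time(s).
Exponent of 3 = 1

1


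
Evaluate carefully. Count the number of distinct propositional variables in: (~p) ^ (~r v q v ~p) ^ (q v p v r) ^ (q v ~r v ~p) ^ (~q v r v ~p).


Identify each variable that appears in the formula.
Variables found: p, q, r
Count = 3

3


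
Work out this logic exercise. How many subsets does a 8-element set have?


The power set of a set with n elements has 2^n elements.
|P(S)| = 2^8 = 256

256


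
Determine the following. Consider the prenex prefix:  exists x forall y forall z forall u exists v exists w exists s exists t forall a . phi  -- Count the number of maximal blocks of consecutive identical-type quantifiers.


Quantifier-type sequence: E A A A E E E E A  (A=forall, E=exists)
Group into maximal same-type runs:
  Ex1 | Ax3 | Ex4 | Ax1
Number of blocks = 4

4


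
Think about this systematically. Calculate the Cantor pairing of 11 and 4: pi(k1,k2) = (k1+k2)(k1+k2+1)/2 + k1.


k1 + k2 = 15
(k1+k2)(k1+k2+1)/2 = 15 * 16 / 2 = 120
pi = 120 + 11 = 131

131


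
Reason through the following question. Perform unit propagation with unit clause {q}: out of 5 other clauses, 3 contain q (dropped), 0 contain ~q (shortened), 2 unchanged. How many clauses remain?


Satisfied (removed): 3
Shortened (remain): 0
Unchanged (remain): 2
Remaining = 0 + 2 = 2

2


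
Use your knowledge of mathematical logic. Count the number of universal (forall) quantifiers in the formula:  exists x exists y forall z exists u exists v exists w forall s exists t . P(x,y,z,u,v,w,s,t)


Quantifier prefix: exists x exists y forall z exists u exists v exists w forall s exists t
Mark each quantifier type:
  E E U E E E U E
Universal count = 2, Existential count = 6
Asked for universal (forall) quantifiers: 2

2


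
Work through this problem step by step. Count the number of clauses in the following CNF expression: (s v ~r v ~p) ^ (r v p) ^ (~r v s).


A CNF formula is a conjunction of clauses.
Clauses are separated by ^.
Counting the conjuncts: 3 clauses.

3


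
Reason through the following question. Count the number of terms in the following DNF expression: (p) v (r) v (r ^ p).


A DNF formula is a disjunction of terms (conjunctions).
Terms are separated by v.
Counting the disjuncts: 3 terms.

3


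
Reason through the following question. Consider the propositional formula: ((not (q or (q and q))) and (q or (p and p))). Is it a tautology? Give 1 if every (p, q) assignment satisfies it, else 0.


Check all 4 assignments:
p=0, q=0: 0
p=0, q=1: 0
p=1, q=0: 1
p=1, q=1: 0
Satisfying count = 1/4.
Tautology iff count = 4: no.

0


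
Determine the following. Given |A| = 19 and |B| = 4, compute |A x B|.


The Cartesian product A x B contains all ordered pairs (a, b).
|A x B| = |A| * |B| = 19 * 4 = 76

76


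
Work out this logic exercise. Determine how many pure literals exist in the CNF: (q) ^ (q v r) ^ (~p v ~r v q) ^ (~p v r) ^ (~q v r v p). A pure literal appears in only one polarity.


Check each variable for pure literal status:
p: mixed (not pure)
q: mixed (not pure)
r: mixed (not pure)
Pure literal count = 0

0


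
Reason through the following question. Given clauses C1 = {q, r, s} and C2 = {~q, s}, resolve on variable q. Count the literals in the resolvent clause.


Remove q from C1 and ~q from C2.
C1 remainder: {r, s}
C2 remainder: {s}
Union (resolvent): {r, s}
Resolvent has 2 literal(s).

2


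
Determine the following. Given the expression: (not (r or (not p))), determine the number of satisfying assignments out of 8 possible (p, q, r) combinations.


Check all 8 assignments:
p=0, q=0, r=0: 0
p=0, q=0, r=1: 0
p=0, q=1, r=0: 0
p=0, q=1, r=1: 0
p=1, q=0, r=0: 1
p=1, q=0, r=1: 0
p=1, q=1, r=0: 1
p=1, q=1, r=1: 0
Count of True = 2

2


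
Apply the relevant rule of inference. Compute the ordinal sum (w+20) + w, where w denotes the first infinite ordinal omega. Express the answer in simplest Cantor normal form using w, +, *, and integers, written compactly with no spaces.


Compute (w+20) + w.
Ordinal + is associative but NOT commutative; for finite n>0, n + w = w but w + n stays w+n.
(w+20) + w = w + (20+w) = w + w = w*2 (the finite tail 20 is absorbed by the right w).
Result = w*2

w*2


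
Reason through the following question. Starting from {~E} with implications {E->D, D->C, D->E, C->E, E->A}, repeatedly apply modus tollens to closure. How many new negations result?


Initial negated facts: {~E}
Apply modus tollens to closure:
  ~E and D->E  =>  ~D
  ~E and C->E  =>  ~C
Final negated: {~C, ~D, ~E}
New negations: {~C, ~D}
Count = 2

2


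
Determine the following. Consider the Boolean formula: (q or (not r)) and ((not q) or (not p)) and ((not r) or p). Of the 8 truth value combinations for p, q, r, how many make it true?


Evaluate all 8 assignments for p, q, r:
p=0, q=0, r=0: 1
p=0, q=0, r=1: 0
p=0, q=1, r=0: 1
p=0, q=1, r=1: 0
p=1, q=0, r=0: 1
p=1, q=0, r=1: 0
p=1, q=1, r=0: 0
p=1, q=1, r=1: 0
Satisfying count = 3

3


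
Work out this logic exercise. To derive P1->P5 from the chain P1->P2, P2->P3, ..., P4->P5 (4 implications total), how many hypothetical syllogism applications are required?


With 4 implications in a chain connecting 5 propositions:
P1->P2, P2->P3, ..., P4->P5
Steps needed = (number of implications) - 1 = 4 - 1 = 3

3


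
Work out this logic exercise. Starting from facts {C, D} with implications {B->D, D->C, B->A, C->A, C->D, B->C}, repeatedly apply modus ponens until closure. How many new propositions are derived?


Initial facts: {C, D}
Apply modus ponens to closure:
  C and C->A  =>  A
Final known: {A, C, D}
New propositions: {A}
Count = 1

1


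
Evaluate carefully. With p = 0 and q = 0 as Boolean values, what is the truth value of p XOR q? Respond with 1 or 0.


p = 0, q = 0
Operation: p XOR q
Evaluate: 0 XOR 0 = 0

0


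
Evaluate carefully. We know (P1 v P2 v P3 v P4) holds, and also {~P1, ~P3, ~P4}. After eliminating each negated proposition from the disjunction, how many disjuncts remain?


Original disjuncts (4): P1, P2, P3, P4
Negated (eliminate): ~P1, ~P3, ~P4
Remaining disjuncts: P2
Count = 4 - 3 = 1

1


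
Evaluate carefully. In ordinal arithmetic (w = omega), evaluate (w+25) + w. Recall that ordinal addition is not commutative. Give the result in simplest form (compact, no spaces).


Compute (w+25) + w.
Ordinal + is associative but NOT commutative; for finite n>0, n + w = w but w + n stays w+n.
(w+25) + w = w + (25+w) = w + w = w*2 (the finite tail 25 is absorbed by the right w).
Result = w*2

w*2


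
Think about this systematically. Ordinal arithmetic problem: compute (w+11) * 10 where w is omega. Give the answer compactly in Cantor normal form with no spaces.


Compute (w+11) * 10.
Ordinal * is associative and left-distributive over +, but NOT commutative; for finite n>1, n*w = w but w*n stays w*n.
(w+11) * 10 = (w+11) repeated 10 times. Each intermediate +11 is absorbed by the following w; only the last survives: w*10+11.
Result = w*10+11

w*10+11


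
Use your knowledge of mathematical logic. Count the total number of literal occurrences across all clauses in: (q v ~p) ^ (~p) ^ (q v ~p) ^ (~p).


Counting literals in each clause:
Clause 1: 2 literal(s)
Clause 2: 1 literal(s)
Clause 3: 2 literal(s)
Clause 4: 1 literal(s)
Total = 6

6


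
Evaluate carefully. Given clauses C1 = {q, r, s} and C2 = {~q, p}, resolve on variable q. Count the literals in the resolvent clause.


Remove q from C1 and ~q from C2.
C1 remainder: {r, s}
C2 remainder: {p}
Union (resolvent): {p, r, s}
Resolvent has 3 literal(s).

3


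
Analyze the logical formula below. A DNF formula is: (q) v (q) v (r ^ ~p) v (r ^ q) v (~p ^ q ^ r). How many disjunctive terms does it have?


A DNF formula is a disjunction of terms (conjunctions).
Terms are separated by v.
Counting the disjuncts: 5 terms.

5


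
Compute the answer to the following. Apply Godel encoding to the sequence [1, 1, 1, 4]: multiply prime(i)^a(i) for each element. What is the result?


Encode each element as an exponent of the corresponding prime:
  2^1 = 2
  3^1 = 3
  5^1 = 5
  7^4 = 2401
Product = 2 * 3 * 5 * 2401 = 72030

72030


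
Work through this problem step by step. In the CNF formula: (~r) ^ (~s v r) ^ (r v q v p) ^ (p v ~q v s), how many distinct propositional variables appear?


Identify each variable that appears in the formula.
Variables found: p, q, r, s
Count = 4

4


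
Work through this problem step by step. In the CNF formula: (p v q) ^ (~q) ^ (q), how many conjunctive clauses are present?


A CNF formula is a conjunction of clauses.
Clauses are separated by ^.
Counting the conjuncts: 3 clauses.

3


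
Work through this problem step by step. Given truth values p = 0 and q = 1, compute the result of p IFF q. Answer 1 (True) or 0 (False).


p = 0, q = 1
Operation: p IFF q
Evaluate: 0 IFF 1 = 0

0


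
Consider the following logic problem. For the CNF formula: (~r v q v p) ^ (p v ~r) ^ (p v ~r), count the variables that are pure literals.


Check each variable for pure literal status:
p: pure positive
q: pure positive
r: pure negative
Pure literal count = 3

3


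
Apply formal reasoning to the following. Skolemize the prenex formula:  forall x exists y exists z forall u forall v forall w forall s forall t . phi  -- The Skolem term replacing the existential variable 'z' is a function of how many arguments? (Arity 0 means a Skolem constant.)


Quantifier prefix: forall x exists y exists z forall u forall v forall w forall s forall t
'z' is existentially quantified at position 3.
Universal variables preceding it: x
Skolem function arity = 1

1


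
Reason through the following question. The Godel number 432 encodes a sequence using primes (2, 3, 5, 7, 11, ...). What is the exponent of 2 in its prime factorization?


Factorize 432 by dividing by 2 repeatedly.
Division steps: 2 divides 432 exactly 4 time(s).
Exponent of 2 = 4

4


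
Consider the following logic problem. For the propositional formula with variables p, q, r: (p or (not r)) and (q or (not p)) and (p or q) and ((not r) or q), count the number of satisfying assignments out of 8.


Evaluate all 8 assignments for p, q, r:
p=0, q=0, r=0: 0
p=0, q=0, r=1: 0
p=0, q=1, r=0: 1
p=0, q=1, r=1: 0
p=1, q=0, r=0: 0
p=1, q=0, r=1: 0
p=1, q=1, r=0: 1
p=1, q=1, r=1: 1
Satisfying count = 3

3


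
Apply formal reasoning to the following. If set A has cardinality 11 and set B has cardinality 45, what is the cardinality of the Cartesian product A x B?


The Cartesian product A x B contains all ordered pairs (a, b).
|A x B| = |A| * |B| = 11 * 45 = 495

495


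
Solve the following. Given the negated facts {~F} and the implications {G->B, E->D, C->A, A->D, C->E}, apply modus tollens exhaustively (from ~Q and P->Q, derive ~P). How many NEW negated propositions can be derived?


Initial negated facts: {~F}
Apply modus tollens to closure:
  (no implication fires)
Final negated: {~F}
New negations: {(none)}
Count = 0

0


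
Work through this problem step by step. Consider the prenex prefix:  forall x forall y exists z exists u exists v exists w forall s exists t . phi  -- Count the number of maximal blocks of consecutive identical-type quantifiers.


Quantifier-type sequence: A A E E E E A E  (A=forall, E=exists)
Group into maximal same-type runs:
  Ax2 | Ex4 | Ax1 | Ex1
Number of blocks = 4

4


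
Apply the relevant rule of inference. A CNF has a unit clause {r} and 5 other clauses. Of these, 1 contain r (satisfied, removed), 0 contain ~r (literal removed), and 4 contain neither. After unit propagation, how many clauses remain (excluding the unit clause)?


Satisfied (removed): 1
Shortened (remain): 0
Unchanged (remain): 4
Remaining = 0 + 4 = 4

4


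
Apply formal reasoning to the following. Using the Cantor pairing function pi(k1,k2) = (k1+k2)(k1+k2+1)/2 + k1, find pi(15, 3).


k1 + k2 = 18
(k1+k2)(k1+k2+1)/2 = 18 * 19 / 2 = 171
pi = 171 + 15 = 186

186


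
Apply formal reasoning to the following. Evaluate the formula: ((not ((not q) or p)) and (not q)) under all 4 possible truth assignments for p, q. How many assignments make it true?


Check all 4 assignments:
p=0, q=0: 0
p=0, q=1: 0
p=1, q=0: 0
p=1, q=1: 0
Count of True = 0

0


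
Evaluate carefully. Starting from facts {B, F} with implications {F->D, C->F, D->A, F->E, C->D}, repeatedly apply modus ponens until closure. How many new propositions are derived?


Initial facts: {B, F}
Apply modus ponens to closure:
  F and F->D  =>  D
  D and D->A  =>  A
  F and F->E  =>  E
Final known: {A, B, D, E, F}
New propositions: {A, D, E}
Count = 3

3


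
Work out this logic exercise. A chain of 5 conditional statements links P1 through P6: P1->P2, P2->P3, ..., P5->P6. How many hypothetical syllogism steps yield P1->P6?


With 5 implications in a chain connecting 6 propositions:
P1->P2, P2->P3, ..., P5->P6
Steps needed = (number of implications) - 1 = 5 - 1 = 4

4


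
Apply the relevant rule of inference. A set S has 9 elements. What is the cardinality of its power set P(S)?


The power set of a set with n elements has 2^n elements.
|P(S)| = 2^9 = 512

512


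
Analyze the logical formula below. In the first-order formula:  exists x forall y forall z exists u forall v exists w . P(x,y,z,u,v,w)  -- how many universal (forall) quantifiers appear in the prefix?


Quantifier prefix: exists x forall y forall z exists u forall v exists w
Mark each quantifier type:
  E U U E U E
Universal count = 3, Existential count = 3
Asked for universal (forall) quantifiers: 3

3


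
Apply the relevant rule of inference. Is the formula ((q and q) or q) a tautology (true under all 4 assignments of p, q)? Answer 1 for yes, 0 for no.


Check all 4 assignments:
p=0, q=0: 0
p=0, q=1: 1
p=1, q=0: 0
p=1, q=1: 1
Satisfying count = 2/4.
Tautology iff count = 4: no.

0


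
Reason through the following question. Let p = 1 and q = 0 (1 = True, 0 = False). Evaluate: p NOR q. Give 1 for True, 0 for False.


p = 1, q = 0
Operation: p NOR q
Evaluate: 1 NOR 0 = 0

0


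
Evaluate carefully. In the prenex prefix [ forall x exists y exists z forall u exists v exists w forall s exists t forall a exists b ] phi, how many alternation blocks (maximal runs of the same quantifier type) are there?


Quantifier-type sequence: A E E A E E A E A E  (A=forall, E=exists)
Group into maximal same-type runs:
  Ax1 | Ex2 | Ax1 | Ex2 | Ax1 | Ex1 | Ax1 | Ex1
Number of blocks = 8

8


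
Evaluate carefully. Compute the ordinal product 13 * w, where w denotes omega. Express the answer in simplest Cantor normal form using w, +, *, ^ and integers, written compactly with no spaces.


Compute 13 * w.
Ordinal * is associative and left-distributive over +, but NOT commutative; for finite n>1, n*w = w but w*n stays w*n.
For finite n>0, n * w = sup{n*k : k<w} = w. So 13 * w = w.
Result = w

w


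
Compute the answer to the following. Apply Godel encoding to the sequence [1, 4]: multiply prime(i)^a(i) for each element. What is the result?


Encode each element as an exponent of the corresponding prime:
  2^1 = 2
  3^4 = 81
Product = 2 * 81 = 162

162


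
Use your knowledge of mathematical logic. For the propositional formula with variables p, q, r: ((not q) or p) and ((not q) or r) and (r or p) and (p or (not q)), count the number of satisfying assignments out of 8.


Evaluate all 8 assignments for p, q, r:
p=0, q=0, r=0: 0
p=0, q=0, r=1: 1
p=0, q=1, r=0: 0
p=0, q=1, r=1: 0
p=1, q=0, r=0: 1
p=1, q=0, r=1: 1
p=1, q=1, r=0: 0
p=1, q=1, r=1: 1
Satisfying count = 4

4


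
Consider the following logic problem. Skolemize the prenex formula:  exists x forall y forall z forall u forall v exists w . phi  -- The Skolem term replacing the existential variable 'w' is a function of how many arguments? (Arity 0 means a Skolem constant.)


Quantifier prefix: exists x forall y forall z forall u forall v exists w
'w' is existentially quantified at position 6.
Universal variables preceding it: y, z, u, v
Skolem function arity = 4

4


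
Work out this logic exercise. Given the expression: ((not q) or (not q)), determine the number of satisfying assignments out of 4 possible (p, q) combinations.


Check all 4 assignments:
p=0, q=0: 1
p=0, q=1: 0
p=1, q=0: 1
p=1, q=1: 0
Count of True = 2

2


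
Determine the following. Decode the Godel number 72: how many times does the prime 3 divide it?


Factorize 72 by dividing by 3 repeatedly.
Division steps: 3 divides 72 exactly 2 time(s).
Exponent of 3 = 2

2


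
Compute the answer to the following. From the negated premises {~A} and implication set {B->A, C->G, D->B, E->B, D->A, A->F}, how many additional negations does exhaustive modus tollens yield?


Initial negated facts: {~A}
Apply modus tollens to closure:
  ~A and B->A  =>  ~B
  ~B and D->B  =>  ~D
  ~B and E->B  =>  ~E
Final negated: {~A, ~B, ~D, ~E}
New negations: {~B, ~D, ~E}
Count = 3

3


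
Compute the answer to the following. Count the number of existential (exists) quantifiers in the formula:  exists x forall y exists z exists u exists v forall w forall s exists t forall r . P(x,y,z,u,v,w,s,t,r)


Quantifier prefix: exists x forall y exists z exists u exists v forall w forall s exists t forall r
Mark each quantifier type:
  E U E E E U U E U
Universal count = 4, Existential count = 5
Asked for existential (exists) quantifiers: 5

5


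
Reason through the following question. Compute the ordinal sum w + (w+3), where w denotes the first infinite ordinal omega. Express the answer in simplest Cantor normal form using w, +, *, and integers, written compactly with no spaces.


Compute w + (w+3).
Ordinal + is associative but NOT commutative; for finite n>0, n + w = w but w + n stays w+n.
w + (w+3) = (w+w) + 3 = w*2+3.
Result = w*2+3

w*2+3


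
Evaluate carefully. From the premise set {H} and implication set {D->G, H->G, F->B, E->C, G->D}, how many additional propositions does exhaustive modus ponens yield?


Initial facts: {H}
Apply modus ponens to closure:
  H and H->G  =>  G
  G and G->D  =>  D
Final known: {D, G, H}
New propositions: {D, G}
Count = 2

2


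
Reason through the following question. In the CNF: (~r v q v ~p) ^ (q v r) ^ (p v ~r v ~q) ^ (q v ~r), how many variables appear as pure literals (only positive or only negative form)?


Check each variable for pure literal status:
p: mixed (not pure)
q: mixed (not pure)
r: mixed (not pure)
Pure literal count = 0

0


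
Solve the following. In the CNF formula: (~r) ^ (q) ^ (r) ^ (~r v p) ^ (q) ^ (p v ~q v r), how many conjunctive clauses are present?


A CNF formula is a conjunction of clauses.
Clauses are separated by ^.
Counting the conjuncts: 6 clauses.

6


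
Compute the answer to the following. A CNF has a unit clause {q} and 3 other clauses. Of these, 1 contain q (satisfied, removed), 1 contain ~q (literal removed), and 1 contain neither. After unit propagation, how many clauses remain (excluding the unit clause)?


Satisfied (removed): 1
Shortened (remain): 1
Unchanged (remain): 1
Remaining = 1 + 1 = 2

2


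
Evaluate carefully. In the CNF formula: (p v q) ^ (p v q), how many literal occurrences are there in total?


Counting literals in each clause:
Clause 1: 2 literal(s)
Clause 2: 2 literal(s)
Total = 4

4


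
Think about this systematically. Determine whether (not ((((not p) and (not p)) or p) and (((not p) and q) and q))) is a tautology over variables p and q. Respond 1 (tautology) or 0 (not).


Check all 4 assignments:
p=0, q=0: 1
p=0, q=1: 0
p=1, q=0: 1
p=1, q=1: 1
Satisfying count = 3/4.
Tautology iff count = 4: no.

0


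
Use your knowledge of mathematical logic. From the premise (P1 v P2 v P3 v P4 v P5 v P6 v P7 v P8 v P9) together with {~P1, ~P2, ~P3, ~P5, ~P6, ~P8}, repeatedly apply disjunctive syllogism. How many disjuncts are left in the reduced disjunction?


Original disjuncts (9): P1, P2, P3, P4, P5, P6, P7, P8, P9
Negated (eliminate): ~P1, ~P2, ~P3, ~P5, ~P6, ~P8
Remaining disjuncts: P4, P7, P9
Count = 9 - 6 = 3

3


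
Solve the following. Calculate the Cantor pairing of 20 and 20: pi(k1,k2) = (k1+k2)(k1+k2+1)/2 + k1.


k1 + k2 = 40
(k1+k2)(k1+k2+1)/2 = 40 * 41 / 2 = 820
pi = 820 + 20 = 840

840


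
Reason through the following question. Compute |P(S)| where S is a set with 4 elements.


The power set of a set with n elements has 2^n elements.
|P(S)| = 2^4 = 16

16


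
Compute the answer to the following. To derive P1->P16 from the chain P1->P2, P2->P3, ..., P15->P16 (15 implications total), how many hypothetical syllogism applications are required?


With 15 implications in a chain connecting 16 propositions:
P1->P2, P2->P3, ..., P15->P16
Steps needed = (number of implications) - 1 = 15 - 1 = 14

14


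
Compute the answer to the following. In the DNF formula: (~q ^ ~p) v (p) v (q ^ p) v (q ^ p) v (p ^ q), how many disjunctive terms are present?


A DNF formula is a disjunction of terms (conjunctions).
Terms are separated by v.
Counting the disjuncts: 5 terms.

5


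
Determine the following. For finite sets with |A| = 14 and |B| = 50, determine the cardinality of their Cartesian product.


The Cartesian product A x B contains all ordered pairs (a, b).
|A x B| = |A| * |B| = 14 * 50 = 700

700


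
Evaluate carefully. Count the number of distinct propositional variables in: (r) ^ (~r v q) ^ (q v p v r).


Identify each variable that appears in the formula.
Variables found: p, q, r
Count = 3

3


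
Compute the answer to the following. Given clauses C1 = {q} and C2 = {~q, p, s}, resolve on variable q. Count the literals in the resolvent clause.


Remove q from C1 and ~q from C2.
C1 remainder: {}
C2 remainder: {p, s}
Union (resolvent): {p, s}
Resolvent has 2 literal(s).

2


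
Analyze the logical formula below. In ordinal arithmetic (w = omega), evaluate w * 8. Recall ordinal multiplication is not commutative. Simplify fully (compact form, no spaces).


Compute w * 8.
Ordinal * is associative and left-distributive over +, but NOT commutative; for finite n>1, n*w = w but w*n stays w*n.
w * 8 means 8 copies of w concatenated: w*8.
Result = w*8

w*8


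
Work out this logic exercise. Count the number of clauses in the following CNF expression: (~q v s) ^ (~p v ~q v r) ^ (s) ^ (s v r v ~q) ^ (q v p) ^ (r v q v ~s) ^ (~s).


A CNF formula is a conjunction of clauses.
Clauses are separated by ^.
Counting the conjuncts: 7 clauses.

7


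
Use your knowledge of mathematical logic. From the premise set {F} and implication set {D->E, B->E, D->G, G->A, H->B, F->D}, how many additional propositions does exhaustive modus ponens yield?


Initial facts: {F}
Apply modus ponens to closure:
  F and F->D  =>  D
  D and D->E  =>  E
  D and D->G  =>  G
  G and G->A  =>  A
Final known: {A, D, E, F, G}
New propositions: {A, D, E, G}
Count = 4

4


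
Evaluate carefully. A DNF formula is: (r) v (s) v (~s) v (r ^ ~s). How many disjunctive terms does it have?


A DNF formula is a disjunction of terms (conjunctions).
Terms are separated by v.
Counting the disjuncts: 4 terms.

4


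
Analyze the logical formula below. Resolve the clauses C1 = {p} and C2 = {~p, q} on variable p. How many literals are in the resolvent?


Remove p from C1 and ~p from C2.
C1 remainder: {}
C2 remainder: {q}
Union (resolvent): {q}
Resolvent has 1 literal(s).

1


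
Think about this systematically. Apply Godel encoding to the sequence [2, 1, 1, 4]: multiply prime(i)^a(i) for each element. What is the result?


Encode each element as an exponent of the corresponding prime:
  2^2 = 4
  3^1 = 3
  5^1 = 5
  7^4 = 2401
Product = 4 * 3 * 5 * 2401 = 144060

144060


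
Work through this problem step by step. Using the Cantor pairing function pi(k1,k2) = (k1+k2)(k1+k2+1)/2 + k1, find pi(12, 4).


k1 + k2 = 16
(k1+k2)(k1+k2+1)/2 = 16 * 17 / 2 = 136
pi = 136 + 12 = 148

148


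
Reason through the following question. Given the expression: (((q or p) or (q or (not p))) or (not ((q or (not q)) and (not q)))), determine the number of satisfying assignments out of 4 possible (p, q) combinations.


Check all 4 assignments:
p=0, q=0: 1
p=0, q=1: 1
p=1, q=0: 1
p=1, q=1: 1
Count of True = 4

4


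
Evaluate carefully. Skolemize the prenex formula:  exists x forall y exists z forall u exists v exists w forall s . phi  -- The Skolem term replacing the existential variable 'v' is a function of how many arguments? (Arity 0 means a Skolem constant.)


Quantifier prefix: exists x forall y exists z forall u exists v exists w forall s
'v' is existentially quantified at position 5.
Universal variables preceding it: y, u
Skolem function arity = 2

2


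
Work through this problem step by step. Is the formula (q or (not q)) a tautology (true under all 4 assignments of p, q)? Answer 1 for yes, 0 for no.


Check all 4 assignments:
p=0, q=0: 1
p=0, q=1: 1
p=1, q=0: 1
p=1, q=1: 1
Satisfying count = 4/4.
Tautology iff count = 4: yes.

1


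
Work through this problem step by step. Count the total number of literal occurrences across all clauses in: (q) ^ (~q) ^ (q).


Counting literals in each clause:
Clause 1: 1 literal(s)
Clause 2: 1 literal(s)
Clause 3: 1 literal(s)
Total = 3

3


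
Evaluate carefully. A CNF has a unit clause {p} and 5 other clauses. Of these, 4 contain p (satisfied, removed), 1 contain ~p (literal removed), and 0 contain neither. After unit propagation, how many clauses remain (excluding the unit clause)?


Satisfied (removed): 4
Shortened (remain): 1
Unchanged (remain): 0
Remaining = 1 + 0 = 1

1


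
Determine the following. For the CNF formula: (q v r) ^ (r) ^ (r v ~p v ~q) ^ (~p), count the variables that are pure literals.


Check each variable for pure literal status:
p: pure negative
q: mixed (not pure)
r: pure positive
Pure literal count = 2

2


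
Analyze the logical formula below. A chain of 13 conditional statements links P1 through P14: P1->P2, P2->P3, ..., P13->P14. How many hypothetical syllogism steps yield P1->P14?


With 13 implications in a chain connecting 14 propositions:
P1->P2, P2->P3, ..., P13->P14
Steps needed = (number of implications) - 1 = 13 - 1 = 12

12


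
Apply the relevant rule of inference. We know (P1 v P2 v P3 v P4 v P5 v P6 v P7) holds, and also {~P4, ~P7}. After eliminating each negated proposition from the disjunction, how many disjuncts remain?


Original disjuncts (7): P1, P2, P3, P4, P5, P6, P7
Negated (eliminate): ~P4, ~P7
Remaining disjuncts: P1, P2, P3, P5, P6
Count = 7 - 2 = 5

5
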